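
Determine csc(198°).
csc(198°) = -3.236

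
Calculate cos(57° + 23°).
cos(57° + 23°) = cos 57° cos 23° - sin 57° sin 23° = 0.1736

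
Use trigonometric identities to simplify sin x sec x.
sin x sec x = tan x (using Reciprocal + quotient)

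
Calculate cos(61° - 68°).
cos(61° - 68°) = cos 61° cos 68° + sin 61° sin 68° = 0.9925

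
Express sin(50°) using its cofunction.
sin(50°) = cos(90° - 50°) = cos(40°)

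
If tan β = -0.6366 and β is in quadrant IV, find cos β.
cos β = 0.8436 (using tan²β + 1 = sec²β)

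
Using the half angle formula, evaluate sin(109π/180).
sin(109π/180) = √((1 - cos 109π/90)/2) = 0.9455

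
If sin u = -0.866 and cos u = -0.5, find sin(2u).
sin(2u) = 2 sin u cos u = 0.866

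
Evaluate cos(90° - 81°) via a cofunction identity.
cos(90° - 81°) = sin(81°) = 0.9877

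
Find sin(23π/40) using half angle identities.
sin(23π/40) = √((1 - cos 23π/20)/2) = 0.9724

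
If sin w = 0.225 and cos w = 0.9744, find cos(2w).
cos(2w) = cos²w - sin²w = 0.8988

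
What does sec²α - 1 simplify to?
sec²α - 1 = tan²α (using Pythagorean identity)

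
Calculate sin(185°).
sin(185°) = -0.08716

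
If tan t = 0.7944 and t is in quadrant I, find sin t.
sin t = 0.622 (using tan²t + 1 = sec²t)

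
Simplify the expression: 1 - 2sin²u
1 - 2sin²u = cos(2u) (using Double angle)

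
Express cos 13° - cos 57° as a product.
cos 13° - cos 57° = -2 sin(35°) sin(-22°)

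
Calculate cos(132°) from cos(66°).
cos(132°) = cos²66° - sin²66° = -0.6691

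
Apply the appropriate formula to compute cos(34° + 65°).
cos(34° + 65°) = cos 34° cos 65° - sin 34° sin 65° = -0.1564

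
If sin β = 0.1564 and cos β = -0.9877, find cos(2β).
cos(2β) = cos²β - sin²β = 0.9511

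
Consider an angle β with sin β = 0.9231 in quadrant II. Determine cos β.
cos β = ±√(1 - sin²β) = -0.3846 (negative in QII)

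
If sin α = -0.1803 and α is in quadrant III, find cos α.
cos α = -0.9836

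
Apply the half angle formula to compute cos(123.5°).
cos(123.5°) = -√((1 + cos 247°)/2) = -0.5519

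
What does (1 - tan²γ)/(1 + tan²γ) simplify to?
(1 - tan²γ)/(1 + tan²γ) = cos(2γ) (using Double angle)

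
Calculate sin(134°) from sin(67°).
sin(134°) = 2 sin 67° cos 67° = 0.7193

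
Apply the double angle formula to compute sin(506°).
sin(506°) = 2 sin 253° cos 253° = 0.5592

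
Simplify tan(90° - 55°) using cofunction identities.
tan(90° - 55°) = cot(55°)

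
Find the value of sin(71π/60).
sin(71π/60) = -0.5446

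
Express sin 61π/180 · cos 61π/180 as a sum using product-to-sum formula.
sin 61π/180 cos 61π/180 = (1/2)[sin(61π/180+61π/180) + sin(61π/180-61π/180)]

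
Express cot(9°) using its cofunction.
cot(9°) = tan(90° - 9°) = tan(81°)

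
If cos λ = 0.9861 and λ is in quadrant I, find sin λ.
sin λ = 0.1662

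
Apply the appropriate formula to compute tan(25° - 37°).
tan(25° - 37°) = (tan 25° - tan 37°)/(1 + tan 25° tan 37°) = -0.2126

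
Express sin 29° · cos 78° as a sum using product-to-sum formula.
sin 29° cos 78° = (1/2)[sin(29°+78°) + sin(29°-78°)]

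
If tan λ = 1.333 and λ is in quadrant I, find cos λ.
cos λ = 0.6001 (using tan²λ + 1 = sec²λ)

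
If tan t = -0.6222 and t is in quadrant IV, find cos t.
cos t = 0.8491 (using tan²t + 1 = sec²t)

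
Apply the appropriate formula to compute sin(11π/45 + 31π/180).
sin(11π/45 + 31π/180) = sin 11π/45 cos 31π/180 + cos 11π/45 sin 31π/180 = (√6+√2)/4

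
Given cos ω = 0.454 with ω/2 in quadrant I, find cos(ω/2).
cos(ω/2) = ±√((1 + cos ω)/2); positive since ω/2 ∈ QI, so cos(ω/2) = 0.8526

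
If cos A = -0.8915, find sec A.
sec A = 1/cos A = -1.122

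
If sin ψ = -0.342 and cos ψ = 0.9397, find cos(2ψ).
cos(2ψ) = cos²ψ - sin²ψ = 0.7661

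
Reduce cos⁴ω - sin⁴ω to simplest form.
cos⁴ω - sin⁴ω = cos(2ω) (using Factoring + double angle)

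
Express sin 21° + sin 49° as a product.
sin 21° + sin 49° = 2 sin(35°) cos(-14°)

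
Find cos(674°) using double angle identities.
cos(674°) = cos²337° - sin²337° = 0.6947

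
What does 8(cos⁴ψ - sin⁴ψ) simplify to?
8(cos⁴ψ - sin⁴ψ) = 8(cos(2ψ)) (using Factoring + double angle)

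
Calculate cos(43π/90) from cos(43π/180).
cos(43π/90) = cos²43π/180 - sin²43π/180 = 0.06976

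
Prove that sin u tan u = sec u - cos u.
RHS = 1/cos u - cos u = (1 - cos²u)/cos u = sin²u/cos u = sin u · (sin u/cos u) = sin u tan u = LHS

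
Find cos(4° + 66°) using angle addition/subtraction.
cos(4° + 66°) = cos 4° cos 66° - sin 4° sin 66° = 0.342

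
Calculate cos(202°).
cos(202°) = -0.9272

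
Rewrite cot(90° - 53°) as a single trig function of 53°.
cot(90° - 53°) = tan(53°)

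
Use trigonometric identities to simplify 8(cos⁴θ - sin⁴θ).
8(cos⁴θ - sin⁴θ) = 8(cos(2θ)) (using Factoring + double angle)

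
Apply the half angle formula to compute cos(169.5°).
cos(169.5°) = -√((1 + cos 339°)/2) = -0.9833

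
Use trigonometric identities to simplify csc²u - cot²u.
csc²u - cot²u = 1 (using Pythagorean identity)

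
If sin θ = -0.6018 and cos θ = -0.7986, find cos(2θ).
cos(2θ) = cos²θ - sin²θ = 0.2756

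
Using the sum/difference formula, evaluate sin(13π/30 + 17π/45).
sin(13π/30 + 17π/45) = sin 13π/30 cos 17π/45 + cos 13π/30 sin 17π/45 = 0.5592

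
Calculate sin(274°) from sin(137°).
sin(274°) = 2 sin 137° cos 137° = -0.9976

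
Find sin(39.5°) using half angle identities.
sin(39.5°) = √((1 - cos 79°)/2) = 0.6361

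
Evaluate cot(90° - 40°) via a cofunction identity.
cot(90° - 40°) = tan(40°) = 0.8391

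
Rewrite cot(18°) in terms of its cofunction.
cot(18°) = tan(90° - 18°) = tan(72°)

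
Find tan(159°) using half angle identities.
tan(159°) = sin 318° / (1 + cos 318°) = -0.3839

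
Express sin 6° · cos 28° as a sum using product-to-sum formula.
sin 6° cos 28° = (1/2)[sin(6°+28°) + sin(6°-28°)]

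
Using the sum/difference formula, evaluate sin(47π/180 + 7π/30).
sin(47π/180 + 7π/30) = sin 47π/180 cos 7π/30 + cos 47π/180 sin 7π/30 = 0.9998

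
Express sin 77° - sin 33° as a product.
sin 77° - sin 33° = 2 cos(55°) sin(22°)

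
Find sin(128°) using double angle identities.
sin(128°) = 2 sin 64° cos 64° = 0.788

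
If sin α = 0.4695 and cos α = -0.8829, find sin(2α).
sin(2α) = 2 sin α cos α = -0.829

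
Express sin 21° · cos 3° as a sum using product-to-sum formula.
sin 21° cos 3° = (1/2)[sin(21°+3°) + sin(21°-3°)]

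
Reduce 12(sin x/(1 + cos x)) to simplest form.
12(sin x/(1 + cos x)) = 12(tan(x/2)) (using Half angle)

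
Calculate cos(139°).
cos(139°) = -0.7547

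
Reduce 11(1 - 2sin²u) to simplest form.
11(1 - 2sin²u) = 11(cos(2u)) (using Double angle)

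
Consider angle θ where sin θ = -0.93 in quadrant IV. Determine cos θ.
cos θ = √(1 - sin²θ) = 0.3676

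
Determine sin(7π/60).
sin(7π/60) = 0.3584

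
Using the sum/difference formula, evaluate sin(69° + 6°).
sin(69° + 6°) = sin 69° cos 6° + cos 69° sin 6° = (√6+√2)/4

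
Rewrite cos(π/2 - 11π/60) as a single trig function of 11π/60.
cos(π/2 - 11π/60) = sin(11π/60)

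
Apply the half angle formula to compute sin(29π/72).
sin(29π/72) = √((1 - cos 29π/36)/2) = 0.9537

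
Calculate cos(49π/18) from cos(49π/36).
cos(49π/18) = cos²49π/36 - sin²49π/36 = -0.6428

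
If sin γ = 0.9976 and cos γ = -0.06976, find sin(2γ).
sin(2γ) = 2 sin γ cos γ = -0.1392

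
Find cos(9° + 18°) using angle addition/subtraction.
cos(9° + 18°) = cos 9° cos 18° - sin 9° sin 18° = 0.891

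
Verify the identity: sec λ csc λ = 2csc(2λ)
RHS = 2/sin(2λ) = 2/(2 sin λ cos λ) = 1/(sin λ cos λ) = (1/cos λ)(1/sin λ) = sec λ csc λ = LHS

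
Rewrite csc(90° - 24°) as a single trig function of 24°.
csc(90° - 24°) = sec(24°)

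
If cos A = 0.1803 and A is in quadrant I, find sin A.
sin A = 0.9836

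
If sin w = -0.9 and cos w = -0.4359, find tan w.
tan w = sin w / cos w = 2.065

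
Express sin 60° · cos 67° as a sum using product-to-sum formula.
sin 60° cos 67° = (1/2)[sin(60°+67°) + sin(60°-67°)]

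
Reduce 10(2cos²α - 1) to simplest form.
10(2cos²α - 1) = 10(cos(2α)) (using Double angle)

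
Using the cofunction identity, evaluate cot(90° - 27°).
cot(90° - 27°) = tan(27°) = 0.5095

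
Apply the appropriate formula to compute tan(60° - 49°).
tan(60° - 49°) = (tan 60° - tan 49°)/(1 + tan 60° tan 49°) = 0.1944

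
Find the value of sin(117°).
sin(117°) = 0.891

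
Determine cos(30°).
cos(30°) = √3/2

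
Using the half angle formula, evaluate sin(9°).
sin(9°) = √((1 - cos 18°)/2) = 0.1564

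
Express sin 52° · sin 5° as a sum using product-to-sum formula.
sin 52° sin 5° = (1/2)[cos(52°-5°) - cos(52°+5°)]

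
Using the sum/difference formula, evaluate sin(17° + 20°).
sin(17° + 20°) = sin 17° cos 20° + cos 17° sin 20° = 0.6018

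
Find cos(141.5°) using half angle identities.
cos(141.5°) = -√((1 + cos 283°)/2) = -0.7826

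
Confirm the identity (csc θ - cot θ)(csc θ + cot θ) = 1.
LHS = csc²θ - cot²θ = (1 + cot²θ) - cot²θ = 1 = RHS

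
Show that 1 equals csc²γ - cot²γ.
RHS = 1/sin²γ - cos²γ/sin²γ = (1 - cos²γ)/sin²γ = sin²γ/sin²γ = 1 = LHS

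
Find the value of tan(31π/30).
tan(31π/30) = 0.1051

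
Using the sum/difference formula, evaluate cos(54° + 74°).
cos(54° + 74°) = cos 54° cos 74° - sin 54° sin 74° = -0.6157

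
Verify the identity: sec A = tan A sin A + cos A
RHS = sin²A/cos A + cos A = (sin²A + cos²A)/cos A = 1/cos A = sec A = LHS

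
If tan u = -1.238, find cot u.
cot u = 1/tan u = -0.8078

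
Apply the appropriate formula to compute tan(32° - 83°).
tan(32° - 83°) = (tan 32° - tan 83°)/(1 + tan 32° tan 83°) = -1.235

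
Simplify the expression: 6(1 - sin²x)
6(1 - sin²x) = 6(cos²x) (using Pythagorean identity)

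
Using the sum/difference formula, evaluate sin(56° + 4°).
sin(56° + 4°) = sin 56° cos 4° + cos 56° sin 4° = √3/2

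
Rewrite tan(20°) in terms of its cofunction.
tan(20°) = cot(90° - 20°) = cot(70°)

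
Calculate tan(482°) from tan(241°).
tan(482°) = 2 tan 241° / (1 - tan²241°) = -1.6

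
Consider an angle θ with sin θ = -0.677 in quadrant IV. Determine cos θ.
cos θ = √(1 - sin²θ) = 0.736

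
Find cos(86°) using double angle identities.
cos(86°) = cos²43° - sin²43° = 0.06976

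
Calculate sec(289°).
sec(289°) = 3.072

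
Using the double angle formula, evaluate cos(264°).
cos(264°) = cos²132° - sin²132° = -0.1045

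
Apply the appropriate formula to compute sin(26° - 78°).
sin(26° - 78°) = sin 26° cos 78° - cos 26° sin 78° = -0.788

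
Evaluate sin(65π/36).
sin(65π/36) = -0.5736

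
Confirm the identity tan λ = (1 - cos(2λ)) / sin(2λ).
RHS = 2sin²λ / (2 sin λ cos λ) = sin λ/cos λ = tan λ = LHS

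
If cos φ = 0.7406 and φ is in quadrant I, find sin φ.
sin φ = 0.6719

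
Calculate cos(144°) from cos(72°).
cos(144°) = cos²72° - sin²72° = -0.809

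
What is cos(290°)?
cos(290°) = 0.342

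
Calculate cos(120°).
cos(120°) = -1/2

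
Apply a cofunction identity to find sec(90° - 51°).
sec(90° - 51°) = csc(51°) = 1.287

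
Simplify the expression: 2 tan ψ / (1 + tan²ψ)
2 tan ψ / (1 + tan²ψ) = sin(2ψ) (using Double angle)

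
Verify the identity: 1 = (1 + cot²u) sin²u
RHS = csc²u · sin²u = (1/sin²u) · sin²u = 1 = LHS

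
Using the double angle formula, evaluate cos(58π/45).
cos(58π/45) = cos²29π/45 - sin²29π/45 = -0.6157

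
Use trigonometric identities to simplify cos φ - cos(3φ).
cos φ - cos(3φ) = 2 sin(2φ) sin φ (using Sum-to-product)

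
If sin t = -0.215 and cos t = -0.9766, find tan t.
tan t = sin t / cos t = 0.2202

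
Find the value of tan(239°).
tan(239°) = 1.664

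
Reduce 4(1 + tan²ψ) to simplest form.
4(1 + tan²ψ) = 4(sec²ψ) (using Pythagorean identity)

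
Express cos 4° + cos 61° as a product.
cos 4° + cos 61° = 2 cos(32.5°) cos(-28.5°)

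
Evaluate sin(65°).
sin(65°) = 0.9063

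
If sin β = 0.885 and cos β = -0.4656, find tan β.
tan β = sin β / cos β = -1.901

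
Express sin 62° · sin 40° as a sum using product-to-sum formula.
sin 62° sin 40° = (1/2)[cos(62°-40°) - cos(62°+40°)]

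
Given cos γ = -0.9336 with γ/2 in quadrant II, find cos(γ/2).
cos(γ/2) = ±√((1 + cos γ)/2); negative since γ/2 ∈ QII, so cos(γ/2) = -0.1822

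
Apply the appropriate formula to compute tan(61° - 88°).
tan(61° - 88°) = (tan 61° - tan 88°)/(1 + tan 61° tan 88°) = -0.5095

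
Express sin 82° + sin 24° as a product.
sin 82° + sin 24° = 2 sin(53°) cos(29°)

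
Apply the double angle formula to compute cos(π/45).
cos(π/45) = cos²π/90 - sin²π/90 = 0.9976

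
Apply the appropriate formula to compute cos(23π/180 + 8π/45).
cos(23π/180 + 8π/45) = cos 23π/180 cos 8π/45 - sin 23π/180 sin 8π/45 = 0.5736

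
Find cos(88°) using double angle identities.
cos(88°) = cos²44° - sin²44° = 0.0349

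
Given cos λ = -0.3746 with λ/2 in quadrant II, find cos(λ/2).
cos(λ/2) = ±√((1 + cos λ)/2); negative since λ/2 ∈ QII, so cos(λ/2) = -0.5592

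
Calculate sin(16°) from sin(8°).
sin(16°) = 2 sin 8° cos 8° = 0.2756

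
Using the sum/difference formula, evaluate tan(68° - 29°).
tan(68° - 29°) = (tan 68° - tan 29°)/(1 + tan 68° tan 29°) = 0.8098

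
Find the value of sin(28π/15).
sin(28π/15) = -0.4067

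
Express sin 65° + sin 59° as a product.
sin 65° + sin 59° = 2 sin(62°) cos(3°)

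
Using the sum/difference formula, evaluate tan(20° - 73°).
tan(20° - 73°) = (tan 20° - tan 73°)/(1 + tan 20° tan 73°) = -1.327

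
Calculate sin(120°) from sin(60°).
sin(120°) = 2 sin 60° cos 60° = √3/2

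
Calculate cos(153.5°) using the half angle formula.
cos(153.5°) = -√((1 + cos 307°)/2) = -0.8949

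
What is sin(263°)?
sin(263°) = -0.9925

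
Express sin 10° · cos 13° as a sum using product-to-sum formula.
sin 10° cos 13° = (1/2)[sin(10°+13°) + sin(10°-13°)]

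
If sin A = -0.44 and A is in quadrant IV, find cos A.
cos A = 0.898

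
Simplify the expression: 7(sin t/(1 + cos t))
7(sin t/(1 + cos t)) = 7(tan(t/2)) (using Half angle)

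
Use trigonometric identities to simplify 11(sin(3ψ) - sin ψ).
11(sin(3ψ) - sin ψ) = 11(2 cos(2ψ) sin ψ) (using Sum-to-product)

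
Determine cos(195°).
cos(195°) = -(√6+√2)/4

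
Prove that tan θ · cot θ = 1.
LHS = (sin θ/cos θ) · (cos θ/sin θ) = 1 = RHS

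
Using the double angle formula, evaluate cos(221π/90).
cos(221π/90) = cos²221π/180 - sin²221π/180 = 0.1392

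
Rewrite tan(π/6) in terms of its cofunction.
tan(π/6) = cot(π/2 - π/6) = cot(π/3)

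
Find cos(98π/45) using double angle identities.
cos(98π/45) = cos²49π/45 - sin²49π/45 = 0.848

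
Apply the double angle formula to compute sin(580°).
sin(580°) = 2 sin 290° cos 290° = -0.6428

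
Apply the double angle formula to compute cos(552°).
cos(552°) = cos²276° - sin²276° = -0.9781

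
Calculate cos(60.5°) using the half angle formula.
cos(60.5°) = √((1 + cos 121°)/2) = 0.4924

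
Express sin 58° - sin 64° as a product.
sin 58° - sin 64° = 2 cos(61°) sin(-3°)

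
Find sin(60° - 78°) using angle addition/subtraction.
sin(60° - 78°) = sin 60° cos 78° - cos 60° sin 78° = -0.309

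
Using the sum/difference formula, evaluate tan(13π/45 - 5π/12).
tan(13π/45 - 5π/12) = (tan 13π/45 - tan 5π/12)/(1 + tan 13π/45 tan 5π/12) = -0.4245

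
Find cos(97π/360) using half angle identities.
cos(97π/360) = √((1 + cos 97π/180)/2) = 0.6626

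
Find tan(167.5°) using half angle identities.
tan(167.5°) = sin 335° / (1 + cos 335°) = -0.2217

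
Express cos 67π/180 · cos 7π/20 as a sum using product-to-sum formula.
cos 67π/180 cos 7π/20 = (1/2)[cos(67π/180-7π/20) + cos(67π/180+7π/20)]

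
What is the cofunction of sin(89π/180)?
sin(89π/180) = cos(π/2 - 89π/180) = cos(π/180)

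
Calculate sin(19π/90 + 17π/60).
sin(19π/90 + 17π/60) = sin 19π/90 cos 17π/60 + cos 19π/90 sin 17π/60 = 0.9998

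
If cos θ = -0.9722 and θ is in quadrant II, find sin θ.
sin θ = 0.2342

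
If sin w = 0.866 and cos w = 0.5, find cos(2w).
cos(2w) = cos²w - sin²w = -0.5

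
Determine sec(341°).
sec(341°) = 1.058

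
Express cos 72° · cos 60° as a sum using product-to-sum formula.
cos 72° cos 60° = (1/2)[cos(72°-60°) + cos(72°+60°)]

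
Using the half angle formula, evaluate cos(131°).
cos(131°) = -√((1 + cos 262°)/2) = -0.6561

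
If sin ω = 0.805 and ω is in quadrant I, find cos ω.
cos ω = 0.5933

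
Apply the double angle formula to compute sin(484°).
sin(484°) = 2 sin 242° cos 242° = 0.829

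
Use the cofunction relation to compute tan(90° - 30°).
tan(90° - 30°) = cot(30°) = √3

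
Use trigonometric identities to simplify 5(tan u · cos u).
5(tan u · cos u) = 5(sin u) (using Quotient identity)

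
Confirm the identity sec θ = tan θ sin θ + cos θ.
RHS = sin²θ/cos θ + cos θ = (sin²θ + cos²θ)/cos θ = 1/cos θ = sec θ = LHS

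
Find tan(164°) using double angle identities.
tan(164°) = 2 tan 82° / (1 - tan²82°) = -0.2867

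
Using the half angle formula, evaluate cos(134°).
cos(134°) = -√((1 + cos 268°)/2) = -0.6947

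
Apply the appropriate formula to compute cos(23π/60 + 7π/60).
cos(23π/60 + 7π/60) = cos 23π/60 cos 7π/60 - sin 23π/60 sin 7π/60 = 0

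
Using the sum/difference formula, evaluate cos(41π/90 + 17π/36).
cos(41π/90 + 17π/36) = cos 41π/90 cos 17π/36 - sin 41π/90 sin 17π/36 = -0.9744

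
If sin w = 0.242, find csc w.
csc w = 1/sin w = 4.132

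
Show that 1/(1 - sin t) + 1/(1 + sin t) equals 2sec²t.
LHS = [(1 + sin t) + (1 - sin t)] / [(1 - sin t)(1 + sin t)] = 2/(1 - sin²t) = 2/cos²t = 2sec²t = RHS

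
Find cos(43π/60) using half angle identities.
cos(43π/60) = -√((1 + cos 43π/30)/2) = -0.6293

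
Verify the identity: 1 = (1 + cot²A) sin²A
RHS = csc²A · sin²A = (1/sin²A) · sin²A = 1 = LHS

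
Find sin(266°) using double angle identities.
sin(266°) = 2 sin 133° cos 133° = -0.9976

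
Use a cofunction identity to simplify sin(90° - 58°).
sin(90° - 58°) = cos(58°)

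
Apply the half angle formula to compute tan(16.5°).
tan(16.5°) = sin 33° / (1 + cos 33°) = 0.2962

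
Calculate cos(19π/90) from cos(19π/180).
cos(19π/90) = cos²19π/180 - sin²19π/180 = 0.788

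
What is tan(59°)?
tan(59°) = 1.664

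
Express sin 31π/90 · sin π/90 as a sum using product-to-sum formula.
sin 31π/90 sin π/90 = (1/2)[cos(31π/90-π/90) - cos(31π/90+π/90)]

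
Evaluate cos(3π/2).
cos(3π/2) = 0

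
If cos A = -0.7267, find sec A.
sec A = 1/cos A = -1.376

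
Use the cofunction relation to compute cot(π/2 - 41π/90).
cot(π/2 - 41π/90) = tan(41π/90) = 7.115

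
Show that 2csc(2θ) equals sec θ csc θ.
LHS = 2/sin(2θ) = 2/(2 sin θ cos θ) = 1/(sin θ cos θ) = (1/cos θ)(1/sin θ) = sec θ csc θ = RHS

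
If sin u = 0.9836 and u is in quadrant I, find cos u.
cos u = 0.1804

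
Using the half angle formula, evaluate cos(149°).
cos(149°) = -√((1 + cos 298°)/2) = -0.8572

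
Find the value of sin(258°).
sin(258°) = -0.9781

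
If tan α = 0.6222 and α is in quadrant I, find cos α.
cos α = 0.8491 (using tan²α + 1 = sec²α)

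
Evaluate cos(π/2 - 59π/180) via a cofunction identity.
cos(π/2 - 59π/180) = sin(59π/180) = 0.8572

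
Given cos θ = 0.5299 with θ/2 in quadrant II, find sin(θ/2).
sin(θ/2) = ±√((1 - cos θ)/2); positive since θ/2 ∈ QII, so sin(θ/2) = 0.4848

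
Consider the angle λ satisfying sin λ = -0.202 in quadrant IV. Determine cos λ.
cos λ = √(1 - sin²λ) = 0.9794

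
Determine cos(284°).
cos(284°) = 0.2419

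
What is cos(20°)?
cos(20°) = 0.9397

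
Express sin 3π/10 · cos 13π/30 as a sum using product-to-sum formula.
sin 3π/10 cos 13π/30 = (1/2)[sin(3π/10+13π/30) + sin(3π/10-13π/30)]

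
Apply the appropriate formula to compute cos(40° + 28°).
cos(40° + 28°) = cos 40° cos 28° - sin 40° sin 28° = 0.3746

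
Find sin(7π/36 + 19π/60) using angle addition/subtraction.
sin(7π/36 + 19π/60) = sin 7π/36 cos 19π/60 + cos 7π/36 sin 19π/60 = 0.9994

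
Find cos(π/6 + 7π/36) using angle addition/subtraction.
cos(π/6 + 7π/36) = cos π/6 cos 7π/36 - sin π/6 sin 7π/36 = 0.4226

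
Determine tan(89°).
tan(89°) = 57.29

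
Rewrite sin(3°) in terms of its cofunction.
sin(3°) = cos(90° - 3°) = cos(87°)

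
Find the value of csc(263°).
csc(263°) = -1.008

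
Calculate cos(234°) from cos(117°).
cos(234°) = cos²117° - sin²117° = -0.5878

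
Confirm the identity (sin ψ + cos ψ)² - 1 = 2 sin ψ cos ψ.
LHS = sin²ψ + 2 sin ψ cos ψ + cos²ψ - 1 = (sin²ψ + cos²ψ) + 2 sin ψ cos ψ - 1 = 1 + 2 sin ψ cos ψ - 1 = 2 sin ψ cos ψ = RHS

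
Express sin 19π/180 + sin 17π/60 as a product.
sin 19π/180 + sin 17π/60 = 2 sin(7π/36) cos(-4π/45)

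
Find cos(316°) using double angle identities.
cos(316°) = cos²158° - sin²158° = 0.7193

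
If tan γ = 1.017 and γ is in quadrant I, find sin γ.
sin γ = 0.713 (using tan²γ + 1 = sec²γ)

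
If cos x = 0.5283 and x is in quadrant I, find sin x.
sin x = 0.8491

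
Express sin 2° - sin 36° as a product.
sin 2° - sin 36° = 2 cos(19°) sin(-17°)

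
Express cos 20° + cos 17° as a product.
cos 20° + cos 17° = 2 cos(18.5°) cos(1.5°)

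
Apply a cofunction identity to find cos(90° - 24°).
cos(90° - 24°) = sin(24°) = 0.4067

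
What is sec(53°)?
sec(53°) = 1.662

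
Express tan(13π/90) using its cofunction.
tan(13π/90) = cot(π/2 - 13π/90) = cot(16π/45)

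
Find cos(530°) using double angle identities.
cos(530°) = cos²265° - sin²265° = -0.9848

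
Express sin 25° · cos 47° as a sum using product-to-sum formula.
sin 25° cos 47° = (1/2)[sin(25°+47°) + sin(25°-47°)]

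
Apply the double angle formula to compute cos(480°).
cos(480°) = 1 - 2sin²240° = -1/2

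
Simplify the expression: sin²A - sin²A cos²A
sin²A - sin²A cos²A = sin⁴A (using Factoring)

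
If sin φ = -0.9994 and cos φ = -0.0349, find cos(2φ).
cos(2φ) = cos²φ - sin²φ = -0.9976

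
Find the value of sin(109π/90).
sin(109π/90) = -0.6157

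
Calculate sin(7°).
sin(7°) = 0.1219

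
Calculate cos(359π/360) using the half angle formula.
cos(359π/360) = -√((1 + cos 359π/180)/2) = -1.0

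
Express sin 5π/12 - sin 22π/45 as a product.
sin 5π/12 - sin 22π/45 = 2 cos(163π/360) sin(-13π/360)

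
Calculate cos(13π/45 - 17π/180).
cos(13π/45 - 17π/180) = cos 13π/45 cos 17π/180 + sin 13π/45 sin 17π/180 = 0.8192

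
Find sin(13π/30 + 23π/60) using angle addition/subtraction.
sin(13π/30 + 23π/60) = sin 13π/30 cos 23π/60 + cos 13π/30 sin 23π/60 = 0.5446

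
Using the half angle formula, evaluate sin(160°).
sin(160°) = √((1 - cos 320°)/2) = 0.342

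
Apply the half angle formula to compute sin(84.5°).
sin(84.5°) = √((1 - cos 169°)/2) = 0.9954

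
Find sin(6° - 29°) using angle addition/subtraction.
sin(6° - 29°) = sin 6° cos 29° - cos 6° sin 29° = -0.3907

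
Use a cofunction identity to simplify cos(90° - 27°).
cos(90° - 27°) = sin(27°)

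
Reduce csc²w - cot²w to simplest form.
csc²w - cot²w = 1 (using Pythagorean identity)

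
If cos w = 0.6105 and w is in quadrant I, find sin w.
sin w = 0.792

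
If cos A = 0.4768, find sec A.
sec A = 1/cos A = 2.097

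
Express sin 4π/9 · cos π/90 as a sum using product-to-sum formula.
sin 4π/9 cos π/90 = (1/2)[sin(4π/9+π/90) + sin(4π/9-π/90)]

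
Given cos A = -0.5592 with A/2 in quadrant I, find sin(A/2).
sin(A/2) = ±√((1 - cos A)/2); positive since A/2 ∈ QI, so sin(A/2) = 0.8829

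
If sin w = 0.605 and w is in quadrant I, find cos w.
cos w = 0.7962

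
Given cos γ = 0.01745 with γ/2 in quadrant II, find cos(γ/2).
cos(γ/2) = ±√((1 + cos γ)/2); negative since γ/2 ∈ QII, so cos(γ/2) = -0.7132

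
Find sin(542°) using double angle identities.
sin(542°) = 2 sin 271° cos 271° = -0.0349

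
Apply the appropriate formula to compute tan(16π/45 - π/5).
tan(16π/45 - π/5) = (tan 16π/45 - tan π/5)/(1 + tan 16π/45 tan π/5) = 0.5317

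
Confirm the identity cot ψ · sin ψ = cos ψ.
LHS = (cos ψ/sin ψ) · sin ψ = cos ψ = RHS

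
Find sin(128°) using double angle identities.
sin(128°) = 2 sin 64° cos 64° = 0.788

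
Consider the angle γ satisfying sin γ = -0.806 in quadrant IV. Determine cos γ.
cos γ = √(1 - sin²γ) = 0.5919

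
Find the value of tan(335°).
tan(335°) = -0.4663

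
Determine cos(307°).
cos(307°) = 0.6018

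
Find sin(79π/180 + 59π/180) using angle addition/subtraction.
sin(79π/180 + 59π/180) = sin 79π/180 cos 59π/180 + cos 79π/180 sin 59π/180 = 0.6691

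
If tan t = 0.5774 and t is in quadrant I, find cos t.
cos t = 0.866 (using tan²t + 1 = sec²t)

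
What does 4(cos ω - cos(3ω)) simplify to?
4(cos ω - cos(3ω)) = 4(2 sin(2ω) sin ω) (using Sum-to-product)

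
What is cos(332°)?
cos(332°) = 0.8829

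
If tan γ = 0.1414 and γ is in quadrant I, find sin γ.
sin γ = 0.14 (using tan²γ + 1 = sec²γ)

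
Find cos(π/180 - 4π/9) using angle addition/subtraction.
cos(π/180 - 4π/9) = cos π/180 cos 4π/9 + sin π/180 sin 4π/9 = 0.1908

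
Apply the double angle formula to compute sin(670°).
sin(670°) = 2 sin 335° cos 335° = -0.766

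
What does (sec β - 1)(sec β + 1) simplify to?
(sec β - 1)(sec β + 1) = tan²β (using Diff. of squares)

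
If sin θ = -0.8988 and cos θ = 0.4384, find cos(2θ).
cos(2θ) = cos²θ - sin²θ = -0.6156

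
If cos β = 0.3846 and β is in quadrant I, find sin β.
sin β = 0.9231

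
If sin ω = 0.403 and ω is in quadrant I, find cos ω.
cos ω = 0.9152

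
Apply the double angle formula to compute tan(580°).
tan(580°) = 2 tan 290° / (1 - tan²290°) = 0.8391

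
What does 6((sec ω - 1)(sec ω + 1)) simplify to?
6((sec ω - 1)(sec ω + 1)) = 6(tan²ω) (using Diff. of squares)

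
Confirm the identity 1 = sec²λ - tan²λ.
RHS = 1/cos²λ - sin²λ/cos²λ = (1 - sin²λ)/cos²λ = cos²λ/cos²λ = 1 = LHS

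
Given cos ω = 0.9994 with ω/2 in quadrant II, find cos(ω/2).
cos(ω/2) = ±√((1 + cos ω)/2); negative since ω/2 ∈ QII, so cos(ω/2) = -0.9998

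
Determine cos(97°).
cos(97°) = -0.1219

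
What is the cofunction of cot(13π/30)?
cot(13π/30) = tan(π/2 - 13π/30) = tan(π/15)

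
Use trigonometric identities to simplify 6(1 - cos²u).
6(1 - cos²u) = 6(sin²u) (using Pythagorean identity)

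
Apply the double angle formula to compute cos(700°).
cos(700°) = 2cos²350° - 1 = 0.9397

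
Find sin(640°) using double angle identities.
sin(640°) = 2 sin 320° cos 320° = -0.9848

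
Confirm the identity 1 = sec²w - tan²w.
RHS = 1/cos²w - sin²w/cos²w = (1 - sin²w)/cos²w = cos²w/cos²w = 1 = LHS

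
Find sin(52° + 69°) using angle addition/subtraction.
sin(52° + 69°) = sin 52° cos 69° + cos 52° sin 69° = 0.8572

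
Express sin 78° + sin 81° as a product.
sin 78° + sin 81° = 2 sin(79.5°) cos(-1.5°)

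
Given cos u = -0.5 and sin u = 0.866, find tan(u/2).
tan(u/2) = sin u / (1 + cos u) = 1.732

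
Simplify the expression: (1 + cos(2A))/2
(1 + cos(2A))/2 = cos²A (using Power reduction)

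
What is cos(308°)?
cos(308°) = 0.6157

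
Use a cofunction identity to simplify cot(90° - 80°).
cot(90° - 80°) = tan(80°)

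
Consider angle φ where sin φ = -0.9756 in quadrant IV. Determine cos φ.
cos φ = √(1 - sin²φ) = 0.2196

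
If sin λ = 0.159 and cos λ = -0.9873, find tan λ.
tan λ = sin λ / cos λ = -0.161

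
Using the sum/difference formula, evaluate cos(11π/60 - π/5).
cos(11π/60 - π/5) = cos 11π/60 cos π/5 + sin 11π/60 sin π/5 = 0.9986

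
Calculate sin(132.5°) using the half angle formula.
sin(132.5°) = √((1 - cos 265°)/2) = 0.7373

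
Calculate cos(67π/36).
cos(67π/36) = 0.9063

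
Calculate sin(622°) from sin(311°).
sin(622°) = 2 sin 311° cos 311° = -0.9903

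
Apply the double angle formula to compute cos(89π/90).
cos(89π/90) = cos²89π/180 - sin²89π/180 = -0.9994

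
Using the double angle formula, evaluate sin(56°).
sin(56°) = 2 sin 28° cos 28° = 0.829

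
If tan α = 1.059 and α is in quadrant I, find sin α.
sin α = 0.7271 (using tan²α + 1 = sec²α)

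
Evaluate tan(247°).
tan(247°) = 2.356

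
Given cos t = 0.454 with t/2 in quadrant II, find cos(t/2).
cos(t/2) = ±√((1 + cos t)/2); negative since t/2 ∈ QII, so cos(t/2) = -0.8526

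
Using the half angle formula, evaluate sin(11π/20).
sin(11π/20) = √((1 - cos 11π/10)/2) = 0.9877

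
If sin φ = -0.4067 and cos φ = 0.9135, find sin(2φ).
sin(2φ) = 2 sin φ cos φ = -0.743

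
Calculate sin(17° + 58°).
sin(17° + 58°) = sin 17° cos 58° + cos 17° sin 58° = (√6+√2)/4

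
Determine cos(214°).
cos(214°) = -0.829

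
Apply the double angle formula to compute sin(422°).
sin(422°) = 2 sin 211° cos 211° = 0.8829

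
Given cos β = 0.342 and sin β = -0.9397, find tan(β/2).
tan(β/2) = sin β / (1 + cos β) = -0.7002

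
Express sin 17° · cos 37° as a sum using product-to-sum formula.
sin 17° cos 37° = (1/2)[sin(17°+37°) + sin(17°-37°)]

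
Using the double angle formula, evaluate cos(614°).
cos(614°) = 1 - 2sin²307° = -0.2756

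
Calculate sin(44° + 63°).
sin(44° + 63°) = sin 44° cos 63° + cos 44° sin 63° = 0.9563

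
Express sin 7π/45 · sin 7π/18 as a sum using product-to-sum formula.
sin 7π/45 sin 7π/18 = (1/2)[cos(7π/45-7π/18) - cos(7π/45+7π/18)]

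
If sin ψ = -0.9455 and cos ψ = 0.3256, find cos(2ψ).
cos(2ψ) = cos²ψ - sin²ψ = -0.788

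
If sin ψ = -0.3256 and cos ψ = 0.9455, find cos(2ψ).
cos(2ψ) = cos²ψ - sin²ψ = 0.788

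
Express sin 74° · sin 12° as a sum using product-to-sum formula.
sin 74° sin 12° = (1/2)[cos(74°-12°) - cos(74°+12°)]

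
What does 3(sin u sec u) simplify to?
3(sin u sec u) = 3(tan u) (using Reciprocal + quotient)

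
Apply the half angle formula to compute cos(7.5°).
cos(7.5°) = √((1 + cos 15°)/2) = 0.9914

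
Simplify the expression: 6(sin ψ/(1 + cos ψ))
6(sin ψ/(1 + cos ψ)) = 6(tan(ψ/2)) (using Half angle)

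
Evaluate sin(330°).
sin(330°) = -1/2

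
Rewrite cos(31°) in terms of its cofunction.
cos(31°) = sin(90° - 31°) = sin(59°)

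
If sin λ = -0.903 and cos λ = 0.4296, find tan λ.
tan λ = sin λ / cos λ = -2.102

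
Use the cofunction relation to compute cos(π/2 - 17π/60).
cos(π/2 - 17π/60) = sin(17π/60) = 0.7771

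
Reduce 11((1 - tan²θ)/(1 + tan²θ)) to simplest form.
11((1 - tan²θ)/(1 + tan²θ)) = 11(cos(2θ)) (using Double angle)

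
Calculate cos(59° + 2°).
cos(59° + 2°) = cos 59° cos 2° - sin 59° sin 2° = 0.4848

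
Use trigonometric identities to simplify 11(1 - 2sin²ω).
11(1 - 2sin²ω) = 11(cos(2ω)) (using Double angle)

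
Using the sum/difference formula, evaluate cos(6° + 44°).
cos(6° + 44°) = cos 6° cos 44° - sin 6° sin 44° = 0.6428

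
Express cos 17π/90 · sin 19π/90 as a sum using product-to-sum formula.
cos 17π/90 sin 19π/90 = (1/2)[sin(17π/90+19π/90) - sin(17π/90-19π/90)]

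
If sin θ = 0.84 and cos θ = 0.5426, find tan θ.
tan θ = sin θ / cos θ = 1.548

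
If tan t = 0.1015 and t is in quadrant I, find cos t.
cos t = 0.9949 (using tan²t + 1 = sec²t)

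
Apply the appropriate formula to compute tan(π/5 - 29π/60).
tan(π/5 - 29π/60) = (tan π/5 - tan 29π/60)/(1 + tan π/5 tan 29π/60) = -1.235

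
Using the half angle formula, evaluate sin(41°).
sin(41°) = √((1 - cos 82°)/2) = 0.6561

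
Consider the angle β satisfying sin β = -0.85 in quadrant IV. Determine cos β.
cos β = √(1 - sin²β) = 0.5268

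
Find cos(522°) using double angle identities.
cos(522°) = cos²261° - sin²261° = -0.9511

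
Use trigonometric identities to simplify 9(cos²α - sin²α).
9(cos²α - sin²α) = 9(cos(2α)) (using Double angle)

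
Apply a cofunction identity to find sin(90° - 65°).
sin(90° - 65°) = cos(65°) = 0.4226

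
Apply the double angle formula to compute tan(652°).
tan(652°) = 2 tan 326° / (1 - tan²326°) = -2.475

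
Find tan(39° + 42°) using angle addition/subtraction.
tan(39° + 42°) = (tan 39° + tan 42°)/(1 - tan 39° tan 42°) = 6.314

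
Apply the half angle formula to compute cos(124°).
cos(124°) = -√((1 + cos 248°)/2) = -0.5592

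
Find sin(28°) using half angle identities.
sin(28°) = √((1 - cos 56°)/2) = 0.4695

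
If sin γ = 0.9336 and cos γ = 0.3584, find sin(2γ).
sin(2γ) = 2 sin γ cos γ = 0.6692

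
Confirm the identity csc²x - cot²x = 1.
LHS = 1/sin²x - cos²x/sin²x = (1 - cos²x)/sin²x = sin²x/sin²x = 1 = RHS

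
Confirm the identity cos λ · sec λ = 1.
LHS = cos λ · (1/cos λ) = 1 = RHS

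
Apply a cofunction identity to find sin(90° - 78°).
sin(90° - 78°) = cos(78°) = 0.2079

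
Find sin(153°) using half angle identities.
sin(153°) = √((1 - cos 306°)/2) = 0.454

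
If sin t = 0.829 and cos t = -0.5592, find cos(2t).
cos(2t) = cos²t - sin²t = -0.3745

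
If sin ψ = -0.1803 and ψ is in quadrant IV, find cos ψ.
cos ψ = 0.9836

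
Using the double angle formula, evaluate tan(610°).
tan(610°) = 2 tan 305° / (1 - tan²305°) = 2.747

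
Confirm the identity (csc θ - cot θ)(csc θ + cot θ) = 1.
LHS = csc²θ - cot²θ = (1 + cot²θ) - cot²θ = 1 = RHS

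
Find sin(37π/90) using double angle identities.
sin(37π/90) = 2 sin 37π/180 cos 37π/180 = 0.9613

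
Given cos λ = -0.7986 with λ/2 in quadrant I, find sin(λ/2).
sin(λ/2) = ±√((1 - cos λ)/2); positive since λ/2 ∈ QI, so sin(λ/2) = 0.9483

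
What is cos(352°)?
cos(352°) = 0.9903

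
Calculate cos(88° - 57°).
cos(88° - 57°) = cos 88° cos 57° + sin 88° sin 57° = 0.8572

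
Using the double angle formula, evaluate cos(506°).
cos(506°) = cos²253° - sin²253° = -0.829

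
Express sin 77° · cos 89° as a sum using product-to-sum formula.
sin 77° cos 89° = (1/2)[sin(77°+89°) + sin(77°-89°)]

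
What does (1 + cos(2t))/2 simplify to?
(1 + cos(2t))/2 = cos²t (using Power reduction)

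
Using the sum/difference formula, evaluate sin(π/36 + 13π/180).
sin(π/36 + 13π/180) = sin π/36 cos 13π/180 + cos π/36 sin 13π/180 = 0.309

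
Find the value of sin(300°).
sin(300°) = -√3/2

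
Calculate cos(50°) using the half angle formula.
cos(50°) = √((1 + cos 100°)/2) = 0.6428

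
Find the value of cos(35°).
cos(35°) = 0.8192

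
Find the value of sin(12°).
sin(12°) = 0.2079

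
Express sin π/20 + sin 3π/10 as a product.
sin π/20 + sin 3π/10 = 2 sin(7π/40) cos(-π/8)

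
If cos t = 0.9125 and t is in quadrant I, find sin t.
sin t = 0.4091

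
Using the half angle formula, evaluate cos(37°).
cos(37°) = √((1 + cos 74°)/2) = 0.7986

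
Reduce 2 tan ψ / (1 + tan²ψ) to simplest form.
2 tan ψ / (1 + tan²ψ) = sin(2ψ) (using Double angle)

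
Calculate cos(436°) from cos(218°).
cos(436°) = cos²218° - sin²218° = 0.2419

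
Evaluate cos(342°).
cos(342°) = 0.9511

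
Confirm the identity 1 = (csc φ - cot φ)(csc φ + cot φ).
RHS = csc²φ - cot²φ = (1 + cot²φ) - cot²φ = 1 = LHS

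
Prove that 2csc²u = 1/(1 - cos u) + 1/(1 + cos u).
RHS = [(1 + cos u) + (1 - cos u)] / [(1 - cos u)(1 + cos u)] = 2/(1 - cos²u) = 2/sin²u = 2csc²u = LHS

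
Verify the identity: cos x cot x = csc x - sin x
RHS = 1/sin x - sin x = (1 - sin²x)/sin x = cos²x/sin x = cos x · (cos x/sin x) = cos x cot x = LHS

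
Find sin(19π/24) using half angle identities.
sin(19π/24) = √((1 - cos 19π/12)/2) = 0.6088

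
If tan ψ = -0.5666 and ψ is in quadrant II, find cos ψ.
cos ψ = -0.87 (using tan²ψ + 1 = sec²ψ)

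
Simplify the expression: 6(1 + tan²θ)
6(1 + tan²θ) = 6(sec²θ) (using Pythagorean identity)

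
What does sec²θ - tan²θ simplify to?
sec²θ - tan²θ = 1 (using Pythagorean identity)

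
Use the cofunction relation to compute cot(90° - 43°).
cot(90° - 43°) = tan(43°) = 0.9325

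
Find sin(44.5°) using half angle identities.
sin(44.5°) = √((1 - cos 89°)/2) = 0.7009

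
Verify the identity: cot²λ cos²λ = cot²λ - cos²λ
RHS = cos²λ/sin²λ - cos²λ = cos²λ(1/sin²λ - 1) = cos²λ · (1 - sin²λ)/sin²λ = cos²λ · cos²λ/sin²λ = cos²λ · cot²λ = LHS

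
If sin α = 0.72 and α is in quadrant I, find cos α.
cos α = 0.694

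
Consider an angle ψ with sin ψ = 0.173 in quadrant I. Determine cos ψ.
cos ψ = √(1 - sin²ψ) = 0.9849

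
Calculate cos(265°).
cos(265°) = -0.08716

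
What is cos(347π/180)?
cos(347π/180) = 0.9744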